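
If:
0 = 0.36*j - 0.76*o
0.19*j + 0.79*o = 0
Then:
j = 0.00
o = 0.00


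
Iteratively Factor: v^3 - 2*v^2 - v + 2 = (v - 2)*(v^2 - 1) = (v - 2)*(v + 1)*(v - 1)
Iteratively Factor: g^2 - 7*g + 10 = (g - 2)*(g - 5)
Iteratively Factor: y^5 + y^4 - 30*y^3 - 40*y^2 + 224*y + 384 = (y - 4)*(y^4 + 5*y^3 - 10*y^2 - 80*y - 96) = (y - 4)^2*(y^3 + 9*y^2 + 26*y + 24) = (y - 4)^2*(y + 3)*(y^2 + 6*y + 8) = (y - 4)^2*(y + 2)*(y + 3)*(y + 4)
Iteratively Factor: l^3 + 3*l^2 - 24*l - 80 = (l + 4)*(l^2 - l - 20) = (l - 5)*(l + 4)*(l + 4)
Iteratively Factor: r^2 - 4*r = (r - 4)*(r)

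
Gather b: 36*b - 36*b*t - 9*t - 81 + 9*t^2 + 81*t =b*(36 - 36*t) + 9*t^2 + 72*t - 81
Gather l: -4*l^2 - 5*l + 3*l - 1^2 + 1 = -4*l^2 - 2*l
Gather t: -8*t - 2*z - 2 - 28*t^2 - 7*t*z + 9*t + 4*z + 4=-28*t^2 + t*(1 - 7*z) + 2*z + 2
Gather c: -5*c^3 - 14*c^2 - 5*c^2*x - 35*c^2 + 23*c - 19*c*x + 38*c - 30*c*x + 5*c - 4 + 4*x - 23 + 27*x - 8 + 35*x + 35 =-5*c^3 + c^2*(-5*x - 49) + c*(66 - 49*x) + 66*x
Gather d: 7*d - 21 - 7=7*d - 28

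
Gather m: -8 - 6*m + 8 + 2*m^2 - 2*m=2*m^2 - 8*m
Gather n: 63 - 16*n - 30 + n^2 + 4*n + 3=n^2 - 12*n + 36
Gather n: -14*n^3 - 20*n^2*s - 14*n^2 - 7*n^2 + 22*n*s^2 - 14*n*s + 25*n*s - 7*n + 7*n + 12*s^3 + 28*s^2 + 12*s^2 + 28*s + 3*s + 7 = -14*n^3 + n^2*(-20*s - 21) + n*(22*s^2 + 11*s) + 12*s^3 + 40*s^2 + 31*s + 7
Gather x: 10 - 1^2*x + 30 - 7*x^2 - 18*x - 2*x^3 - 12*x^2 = -2*x^3 - 19*x^2 - 19*x + 40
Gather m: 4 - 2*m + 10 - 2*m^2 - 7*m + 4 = -2*m^2 - 9*m + 18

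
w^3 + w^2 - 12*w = w*(w - 3)*(w + 4)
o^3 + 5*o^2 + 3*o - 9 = (o - 1)*(o + 3)^2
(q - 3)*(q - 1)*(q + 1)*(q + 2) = q^4 - q^3 - 7*q^2 + q + 6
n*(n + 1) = n^2 + n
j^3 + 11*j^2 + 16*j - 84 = (j - 2)*(j + 6)*(j + 7)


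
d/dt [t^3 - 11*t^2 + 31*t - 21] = 3*t^2 - 22*t + 31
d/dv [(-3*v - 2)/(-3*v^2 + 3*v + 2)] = 3*v*(-3*v - 4)/(9*v^4 - 18*v^3 - 3*v^2 + 12*v + 4)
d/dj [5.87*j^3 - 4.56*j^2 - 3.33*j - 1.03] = 17.61*j^2 - 9.12*j - 3.33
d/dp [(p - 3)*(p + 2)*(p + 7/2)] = 3*p^2 + 5*p - 19/2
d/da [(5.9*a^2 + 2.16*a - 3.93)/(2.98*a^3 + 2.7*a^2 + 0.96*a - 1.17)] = (-17.582*a^4 - 12.8736*a^3 + 34.9662*a^2 + 7.416*a + 1.2456)/(8.8804*a^6 + 16.092*a^5 + 13.0116*a^4 - 1.7892*a^3 - 5.3964*a^2 - 2.2464*a + 1.3689)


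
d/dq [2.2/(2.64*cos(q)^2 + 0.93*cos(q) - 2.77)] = (11.616*cos(q) + 2.046)*sin(q)/(2.64*cos(q)^2 + 0.93*cos(q) - 2.77)^2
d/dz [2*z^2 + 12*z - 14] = 4*z + 12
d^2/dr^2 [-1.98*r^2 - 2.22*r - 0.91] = -3.96000000000000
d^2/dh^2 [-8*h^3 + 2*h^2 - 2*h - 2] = 4 - 48*h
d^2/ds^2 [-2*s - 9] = 0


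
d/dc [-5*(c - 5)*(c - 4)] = 45 - 10*c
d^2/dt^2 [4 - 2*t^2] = -4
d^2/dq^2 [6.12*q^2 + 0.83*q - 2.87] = 12.2400000000000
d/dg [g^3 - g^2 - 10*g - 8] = 3*g^2 - 2*g - 10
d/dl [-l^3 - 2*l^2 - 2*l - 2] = -3*l^2 - 4*l - 2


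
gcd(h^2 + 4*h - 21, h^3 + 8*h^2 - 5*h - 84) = h^2 + 4*h - 21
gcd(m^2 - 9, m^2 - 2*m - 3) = m - 3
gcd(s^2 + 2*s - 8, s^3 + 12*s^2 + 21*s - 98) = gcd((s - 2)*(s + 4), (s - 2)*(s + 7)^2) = s - 2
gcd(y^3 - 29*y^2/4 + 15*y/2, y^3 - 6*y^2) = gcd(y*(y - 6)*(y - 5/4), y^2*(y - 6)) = y^2 - 6*y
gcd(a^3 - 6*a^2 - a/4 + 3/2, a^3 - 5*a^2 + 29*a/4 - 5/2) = a - 1/2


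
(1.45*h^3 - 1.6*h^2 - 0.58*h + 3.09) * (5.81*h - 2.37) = 8.4245*h^4 - 12.7325*h^3 + 0.422200000000001*h^2 + 19.3275*h - 7.3233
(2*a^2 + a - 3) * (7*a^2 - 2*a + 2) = 14*a^4 + 3*a^3 - 19*a^2 + 8*a - 6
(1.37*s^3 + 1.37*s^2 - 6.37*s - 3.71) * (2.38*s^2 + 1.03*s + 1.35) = 3.2606*s^5 + 4.6717*s^4 - 11.9*s^3 - 13.5414*s^2 - 12.4208*s - 5.0085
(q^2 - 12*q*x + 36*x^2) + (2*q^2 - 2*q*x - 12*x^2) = 3*q^2 - 14*q*x + 24*x^2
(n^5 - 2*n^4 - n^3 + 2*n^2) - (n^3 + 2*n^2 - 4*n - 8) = n^5 - 2*n^4 - 2*n^3 + 4*n + 8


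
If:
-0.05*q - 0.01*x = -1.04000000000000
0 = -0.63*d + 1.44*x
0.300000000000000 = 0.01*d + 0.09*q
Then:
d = -739.76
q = 85.53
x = -323.65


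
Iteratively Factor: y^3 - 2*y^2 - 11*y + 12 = (y - 1)*(y^2 - y - 12) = (y - 4)*(y - 1)*(y + 3)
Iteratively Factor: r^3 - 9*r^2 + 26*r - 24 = (r - 4)*(r^2 - 5*r + 6) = (r - 4)*(r - 2)*(r - 3)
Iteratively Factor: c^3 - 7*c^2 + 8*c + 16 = (c + 1)*(c^2 - 8*c + 16) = (c - 4)*(c + 1)*(c - 4)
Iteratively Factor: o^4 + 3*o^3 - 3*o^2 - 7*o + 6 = (o - 1)*(o^3 + 4*o^2 + o - 6) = (o - 1)^2*(o^2 + 5*o + 6) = (o - 1)^2*(o + 2)*(o + 3)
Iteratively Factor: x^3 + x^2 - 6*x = (x)*(x^2 + x - 6) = x*(x + 3)*(x - 2)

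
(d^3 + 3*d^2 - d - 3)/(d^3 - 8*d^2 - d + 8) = (d + 3)/(d - 8)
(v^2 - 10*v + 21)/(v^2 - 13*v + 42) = (v - 3)/(v - 6)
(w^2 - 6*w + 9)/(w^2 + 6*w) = (w^2 - 6*w + 9)/(w*(w + 6))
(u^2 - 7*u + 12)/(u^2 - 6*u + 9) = (u - 4)/(u - 3)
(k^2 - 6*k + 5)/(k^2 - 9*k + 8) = (k - 5)/(k - 8)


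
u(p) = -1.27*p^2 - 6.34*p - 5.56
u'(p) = -2.54*p - 6.34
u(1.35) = -16.43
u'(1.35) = -9.77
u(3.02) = -36.29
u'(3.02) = -14.01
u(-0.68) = -1.84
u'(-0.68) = -4.61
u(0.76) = -11.11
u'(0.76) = -8.27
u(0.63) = -10.06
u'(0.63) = -7.94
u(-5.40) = -8.36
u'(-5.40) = 7.38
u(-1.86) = 1.84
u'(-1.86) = -1.62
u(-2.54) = 2.35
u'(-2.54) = 0.11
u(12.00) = -264.52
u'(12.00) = -36.82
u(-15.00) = -196.21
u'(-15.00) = 31.76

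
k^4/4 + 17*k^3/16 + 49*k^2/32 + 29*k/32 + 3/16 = (k/2 + 1/4)*(k/2 + 1)*(k + 3/4)*(k + 1)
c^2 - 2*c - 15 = (c - 5)*(c + 3)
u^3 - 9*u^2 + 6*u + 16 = (u - 8)*(u - 2)*(u + 1)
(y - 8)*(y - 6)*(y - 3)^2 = y^4 - 20*y^3 + 141*y^2 - 414*y + 432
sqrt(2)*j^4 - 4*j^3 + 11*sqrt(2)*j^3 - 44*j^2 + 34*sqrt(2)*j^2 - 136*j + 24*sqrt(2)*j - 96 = (j + 4)*(j + 6)*(j - 2*sqrt(2))*(sqrt(2)*j + sqrt(2))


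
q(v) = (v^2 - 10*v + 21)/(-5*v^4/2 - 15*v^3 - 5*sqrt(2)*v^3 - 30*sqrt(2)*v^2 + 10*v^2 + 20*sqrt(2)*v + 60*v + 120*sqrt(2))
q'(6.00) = 0.00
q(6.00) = 0.00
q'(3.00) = 0.01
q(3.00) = 0.00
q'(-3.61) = 2.35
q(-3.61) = 1.66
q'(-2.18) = -37.65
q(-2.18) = -10.21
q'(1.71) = 0.14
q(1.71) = 0.07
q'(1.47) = 0.02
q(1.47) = 0.06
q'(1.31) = 0.00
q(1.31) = 0.06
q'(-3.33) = 6.35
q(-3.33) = 2.76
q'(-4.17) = 0.58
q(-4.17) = 0.97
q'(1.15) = -0.01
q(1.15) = 0.06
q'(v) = (2*v - 10)/(-5*v^4/2 - 15*v^3 - 5*sqrt(2)*v^3 - 30*sqrt(2)*v^2 + 10*v^2 + 20*sqrt(2)*v + 60*v + 120*sqrt(2)) + (v^2 - 10*v + 21)*(10*v^3 + 15*sqrt(2)*v^2 + 45*v^2 - 20*v + 60*sqrt(2)*v - 60 - 20*sqrt(2))/(-5*v^4/2 - 15*v^3 - 5*sqrt(2)*v^3 - 30*sqrt(2)*v^2 + 10*v^2 + 20*sqrt(2)*v + 60*v + 120*sqrt(2))^2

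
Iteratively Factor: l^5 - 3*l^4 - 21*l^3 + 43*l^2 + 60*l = (l + 4)*(l^4 - 7*l^3 + 7*l^2 + 15*l) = l*(l + 4)*(l^3 - 7*l^2 + 7*l + 15) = l*(l + 1)*(l + 4)*(l^2 - 8*l + 15) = l*(l - 5)*(l + 1)*(l + 4)*(l - 3)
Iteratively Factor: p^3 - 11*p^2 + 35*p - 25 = (p - 5)*(p^2 - 6*p + 5) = (p - 5)^2*(p - 1)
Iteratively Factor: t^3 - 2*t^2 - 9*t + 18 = (t - 3)*(t^2 + t - 6) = (t - 3)*(t + 3)*(t - 2)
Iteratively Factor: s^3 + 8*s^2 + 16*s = (s + 4)*(s^2 + 4*s) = (s + 4)^2*(s)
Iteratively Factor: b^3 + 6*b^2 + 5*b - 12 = (b - 1)*(b^2 + 7*b + 12) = (b - 1)*(b + 3)*(b + 4)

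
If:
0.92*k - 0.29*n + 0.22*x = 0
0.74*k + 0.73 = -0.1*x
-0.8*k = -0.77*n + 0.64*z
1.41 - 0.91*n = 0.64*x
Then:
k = -1.60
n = -1.64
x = 4.53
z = 0.03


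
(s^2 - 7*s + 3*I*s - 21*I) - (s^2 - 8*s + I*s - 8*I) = s + 2*I*s - 13*I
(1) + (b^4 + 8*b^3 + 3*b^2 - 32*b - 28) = b^4 + 8*b^3 + 3*b^2 - 32*b - 27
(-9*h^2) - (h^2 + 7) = -10*h^2 - 7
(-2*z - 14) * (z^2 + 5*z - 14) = -2*z^3 - 24*z^2 - 42*z + 196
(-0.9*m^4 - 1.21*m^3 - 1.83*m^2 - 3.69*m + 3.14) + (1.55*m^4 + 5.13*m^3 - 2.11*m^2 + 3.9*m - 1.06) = 0.65*m^4 + 3.92*m^3 - 3.94*m^2 + 0.21*m + 2.08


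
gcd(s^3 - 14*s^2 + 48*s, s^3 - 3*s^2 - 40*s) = s^2 - 8*s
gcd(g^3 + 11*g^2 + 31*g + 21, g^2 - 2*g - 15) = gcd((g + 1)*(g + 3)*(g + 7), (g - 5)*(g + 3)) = g + 3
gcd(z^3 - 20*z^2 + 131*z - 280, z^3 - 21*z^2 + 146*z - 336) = z^2 - 15*z + 56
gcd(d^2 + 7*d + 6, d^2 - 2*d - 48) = d + 6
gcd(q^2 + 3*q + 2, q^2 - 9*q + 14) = 1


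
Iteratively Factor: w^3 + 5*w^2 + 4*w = (w)*(w^2 + 5*w + 4) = w*(w + 1)*(w + 4)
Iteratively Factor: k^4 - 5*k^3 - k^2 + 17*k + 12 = (k - 3)*(k^3 - 2*k^2 - 7*k - 4) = (k - 3)*(k + 1)*(k^2 - 3*k - 4) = (k - 4)*(k - 3)*(k + 1)*(k + 1)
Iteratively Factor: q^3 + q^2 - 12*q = (q)*(q^2 + q - 12) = q*(q + 4)*(q - 3)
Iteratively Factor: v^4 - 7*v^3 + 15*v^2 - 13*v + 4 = (v - 1)*(v^3 - 6*v^2 + 9*v - 4) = (v - 1)^2*(v^2 - 5*v + 4) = (v - 1)^3*(v - 4)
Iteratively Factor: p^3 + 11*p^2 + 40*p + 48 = (p + 3)*(p^2 + 8*p + 16) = (p + 3)*(p + 4)*(p + 4)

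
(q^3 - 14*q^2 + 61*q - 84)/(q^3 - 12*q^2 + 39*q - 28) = (q - 3)/(q - 1)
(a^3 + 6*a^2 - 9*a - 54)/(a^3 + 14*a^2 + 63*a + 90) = (a - 3)/(a + 5)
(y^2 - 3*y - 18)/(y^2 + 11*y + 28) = (y^2 - 3*y - 18)/(y^2 + 11*y + 28)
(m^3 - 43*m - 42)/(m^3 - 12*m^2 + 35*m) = (m^2 + 7*m + 6)/(m*(m - 5))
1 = 1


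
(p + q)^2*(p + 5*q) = p^3 + 7*p^2*q + 11*p*q^2 + 5*q^3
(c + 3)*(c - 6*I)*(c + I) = c^3 + 3*c^2 - 5*I*c^2 + 6*c - 15*I*c + 18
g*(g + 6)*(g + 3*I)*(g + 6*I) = g^4 + 6*g^3 + 9*I*g^3 - 18*g^2 + 54*I*g^2 - 108*g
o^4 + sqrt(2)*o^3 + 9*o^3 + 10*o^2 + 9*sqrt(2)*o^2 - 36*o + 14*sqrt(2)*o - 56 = (o + 2)*(o + 7)*(o - sqrt(2))*(o + 2*sqrt(2))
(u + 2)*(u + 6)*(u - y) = u^3 - u^2*y + 8*u^2 - 8*u*y + 12*u - 12*y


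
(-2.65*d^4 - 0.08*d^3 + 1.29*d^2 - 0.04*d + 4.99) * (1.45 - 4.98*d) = 13.197*d^5 - 3.4441*d^4 - 6.5402*d^3 + 2.0697*d^2 - 24.9082*d + 7.2355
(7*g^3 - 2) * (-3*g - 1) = -21*g^4 - 7*g^3 + 6*g + 2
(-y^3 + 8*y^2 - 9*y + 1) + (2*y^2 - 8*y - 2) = -y^3 + 10*y^2 - 17*y - 1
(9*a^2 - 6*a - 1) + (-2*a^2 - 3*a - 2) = 7*a^2 - 9*a - 3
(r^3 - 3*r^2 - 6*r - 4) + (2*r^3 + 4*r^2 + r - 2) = 3*r^3 + r^2 - 5*r - 6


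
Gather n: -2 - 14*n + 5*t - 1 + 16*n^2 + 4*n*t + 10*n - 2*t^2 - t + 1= 16*n^2 + n*(4*t - 4) - 2*t^2 + 4*t - 2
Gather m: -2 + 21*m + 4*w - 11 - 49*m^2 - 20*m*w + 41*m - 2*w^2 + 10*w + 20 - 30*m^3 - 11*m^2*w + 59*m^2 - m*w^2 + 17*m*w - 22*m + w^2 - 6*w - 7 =-30*m^3 + m^2*(10 - 11*w) + m*(-w^2 - 3*w + 40) - w^2 + 8*w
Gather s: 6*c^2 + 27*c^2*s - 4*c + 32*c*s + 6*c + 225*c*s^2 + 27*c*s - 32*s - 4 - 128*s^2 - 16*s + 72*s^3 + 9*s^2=6*c^2 + 2*c + 72*s^3 + s^2*(225*c - 119) + s*(27*c^2 + 59*c - 48) - 4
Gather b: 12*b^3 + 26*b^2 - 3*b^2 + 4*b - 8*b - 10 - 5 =12*b^3 + 23*b^2 - 4*b - 15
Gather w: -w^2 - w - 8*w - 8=-w^2 - 9*w - 8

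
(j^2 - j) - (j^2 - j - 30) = 30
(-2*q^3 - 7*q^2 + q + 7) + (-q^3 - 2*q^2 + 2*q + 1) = -3*q^3 - 9*q^2 + 3*q + 8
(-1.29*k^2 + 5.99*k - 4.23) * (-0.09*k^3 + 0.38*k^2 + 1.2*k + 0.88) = 0.1161*k^5 - 1.0293*k^4 + 1.1089*k^3 + 4.4454*k^2 + 0.1952*k - 3.7224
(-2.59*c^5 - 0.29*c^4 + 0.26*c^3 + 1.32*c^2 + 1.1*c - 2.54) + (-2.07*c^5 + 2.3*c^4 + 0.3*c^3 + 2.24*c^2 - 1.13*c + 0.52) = -4.66*c^5 + 2.01*c^4 + 0.56*c^3 + 3.56*c^2 - 0.0299999999999998*c - 2.02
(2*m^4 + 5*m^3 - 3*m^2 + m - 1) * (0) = 0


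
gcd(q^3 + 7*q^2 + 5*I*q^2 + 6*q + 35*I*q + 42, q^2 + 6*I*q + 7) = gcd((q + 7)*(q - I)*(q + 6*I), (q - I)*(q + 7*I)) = q - I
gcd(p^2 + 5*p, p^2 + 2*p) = p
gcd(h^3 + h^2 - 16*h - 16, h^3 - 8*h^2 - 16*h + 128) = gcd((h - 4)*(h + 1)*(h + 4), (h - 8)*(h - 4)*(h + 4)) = h^2 - 16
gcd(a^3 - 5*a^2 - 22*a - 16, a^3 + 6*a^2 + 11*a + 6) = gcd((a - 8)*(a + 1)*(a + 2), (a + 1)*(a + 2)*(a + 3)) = a^2 + 3*a + 2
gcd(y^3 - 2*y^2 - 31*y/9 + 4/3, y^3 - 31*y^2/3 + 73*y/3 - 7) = y^2 - 10*y/3 + 1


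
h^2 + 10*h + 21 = (h + 3)*(h + 7)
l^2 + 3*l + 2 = (l + 1)*(l + 2)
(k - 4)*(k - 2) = k^2 - 6*k + 8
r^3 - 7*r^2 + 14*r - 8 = (r - 4)*(r - 2)*(r - 1)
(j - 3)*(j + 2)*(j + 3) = j^3 + 2*j^2 - 9*j - 18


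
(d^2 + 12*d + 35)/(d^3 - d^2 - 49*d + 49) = (d + 5)/(d^2 - 8*d + 7)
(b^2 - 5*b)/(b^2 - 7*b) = (b - 5)/(b - 7)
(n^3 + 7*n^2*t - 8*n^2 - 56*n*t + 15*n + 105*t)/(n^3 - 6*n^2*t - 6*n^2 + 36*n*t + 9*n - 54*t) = (-n^2 - 7*n*t + 5*n + 35*t)/(-n^2 + 6*n*t + 3*n - 18*t)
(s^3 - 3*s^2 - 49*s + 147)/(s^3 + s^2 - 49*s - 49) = (s - 3)/(s + 1)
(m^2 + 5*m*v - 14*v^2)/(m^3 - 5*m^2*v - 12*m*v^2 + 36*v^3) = (-m - 7*v)/(-m^2 + 3*m*v + 18*v^2)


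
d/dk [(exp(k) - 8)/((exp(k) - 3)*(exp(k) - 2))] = (-exp(2*k) + 16*exp(k) - 34)*exp(k)/(exp(4*k) - 10*exp(3*k) + 37*exp(2*k) - 60*exp(k) + 36)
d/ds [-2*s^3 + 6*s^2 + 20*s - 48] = -6*s^2 + 12*s + 20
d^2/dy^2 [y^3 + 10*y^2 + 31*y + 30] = 6*y + 20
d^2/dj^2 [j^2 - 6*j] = 2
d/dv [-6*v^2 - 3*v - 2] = -12*v - 3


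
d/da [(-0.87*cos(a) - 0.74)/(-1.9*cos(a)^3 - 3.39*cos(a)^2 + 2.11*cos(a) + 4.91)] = (3.306*cos(a)^3 + 7.1673*cos(a)^2 + 5.0172*cos(a) + 2.7103)*sin(a)/(3.61*cos(a)^6 + 12.882*cos(a)^5 + 3.4741*cos(a)^4 - 32.9638*cos(a)^3 - 28.8377*cos(a)^2 + 20.7202*cos(a) + 24.1081)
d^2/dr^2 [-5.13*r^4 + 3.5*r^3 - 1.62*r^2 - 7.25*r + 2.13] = -61.56*r^2 + 21.0*r - 3.24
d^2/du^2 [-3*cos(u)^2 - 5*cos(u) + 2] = 5*cos(u) + 6*cos(2*u)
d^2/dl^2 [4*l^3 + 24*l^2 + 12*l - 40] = 24*l + 48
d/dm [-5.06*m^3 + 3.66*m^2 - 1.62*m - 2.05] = -15.18*m^2 + 7.32*m - 1.62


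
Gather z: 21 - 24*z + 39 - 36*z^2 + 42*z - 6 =-36*z^2 + 18*z + 54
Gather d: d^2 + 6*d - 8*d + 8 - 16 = d^2 - 2*d - 8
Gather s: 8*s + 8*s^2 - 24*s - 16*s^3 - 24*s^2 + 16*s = -16*s^3 - 16*s^2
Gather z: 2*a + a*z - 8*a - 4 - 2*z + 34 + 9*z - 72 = -6*a + z*(a + 7) - 42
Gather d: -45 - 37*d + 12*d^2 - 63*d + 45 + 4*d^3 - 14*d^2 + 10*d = 4*d^3 - 2*d^2 - 90*d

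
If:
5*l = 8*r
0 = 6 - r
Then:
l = 48/5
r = 6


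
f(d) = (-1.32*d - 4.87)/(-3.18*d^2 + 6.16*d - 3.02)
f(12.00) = 0.05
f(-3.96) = -0.00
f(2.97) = 0.69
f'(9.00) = -0.01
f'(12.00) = -0.01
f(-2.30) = 0.05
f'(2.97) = -0.58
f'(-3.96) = 0.02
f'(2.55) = -1.13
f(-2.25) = 0.06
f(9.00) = 0.08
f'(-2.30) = 0.07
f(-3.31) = 0.01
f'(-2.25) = 0.08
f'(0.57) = 50.95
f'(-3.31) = 0.03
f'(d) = (-1.32*d - 4.87)*(6.36*d - 6.16)/(-3.18*d^2 + 6.16*d - 3.02)^2 - 1.32/(-3.18*d^2 + 6.16*d - 3.02)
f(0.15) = 2.34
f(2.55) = 1.03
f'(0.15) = 6.22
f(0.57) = 10.37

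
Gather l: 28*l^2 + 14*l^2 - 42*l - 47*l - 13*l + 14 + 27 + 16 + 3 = 42*l^2 - 102*l + 60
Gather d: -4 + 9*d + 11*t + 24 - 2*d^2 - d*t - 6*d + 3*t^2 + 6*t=-2*d^2 + d*(3 - t) + 3*t^2 + 17*t + 20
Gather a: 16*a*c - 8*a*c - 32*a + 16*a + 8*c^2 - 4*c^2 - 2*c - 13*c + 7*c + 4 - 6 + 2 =a*(8*c - 16) + 4*c^2 - 8*c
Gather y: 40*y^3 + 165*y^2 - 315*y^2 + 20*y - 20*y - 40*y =40*y^3 - 150*y^2 - 40*y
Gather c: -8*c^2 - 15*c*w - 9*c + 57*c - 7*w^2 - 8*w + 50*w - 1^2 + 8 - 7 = -8*c^2 + c*(48 - 15*w) - 7*w^2 + 42*w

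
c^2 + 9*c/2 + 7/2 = (c + 1)*(c + 7/2)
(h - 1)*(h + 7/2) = h^2 + 5*h/2 - 7/2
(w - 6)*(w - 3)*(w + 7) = w^3 - 2*w^2 - 45*w + 126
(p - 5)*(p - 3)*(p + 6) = p^3 - 2*p^2 - 33*p + 90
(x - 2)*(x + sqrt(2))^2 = x^3 - 2*x^2 + 2*sqrt(2)*x^2 - 4*sqrt(2)*x + 2*x - 4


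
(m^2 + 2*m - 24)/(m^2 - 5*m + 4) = (m + 6)/(m - 1)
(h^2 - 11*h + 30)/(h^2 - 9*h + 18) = (h - 5)/(h - 3)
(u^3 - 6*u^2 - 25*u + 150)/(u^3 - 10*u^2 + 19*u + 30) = (u + 5)/(u + 1)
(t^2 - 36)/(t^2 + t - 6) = (t^2 - 36)/(t^2 + t - 6)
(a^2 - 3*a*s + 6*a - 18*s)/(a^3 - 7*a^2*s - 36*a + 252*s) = (-a + 3*s)/(-a^2 + 7*a*s + 6*a - 42*s)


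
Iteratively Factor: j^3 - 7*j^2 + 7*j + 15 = (j + 1)*(j^2 - 8*j + 15) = (j - 5)*(j + 1)*(j - 3)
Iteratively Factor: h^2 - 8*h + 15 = (h - 3)*(h - 5)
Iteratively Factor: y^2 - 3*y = (y)*(y - 3)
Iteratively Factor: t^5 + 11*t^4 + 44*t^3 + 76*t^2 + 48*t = (t + 2)*(t^4 + 9*t^3 + 26*t^2 + 24*t) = (t + 2)^2*(t^3 + 7*t^2 + 12*t) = t*(t + 2)^2*(t^2 + 7*t + 12) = t*(t + 2)^2*(t + 3)*(t + 4)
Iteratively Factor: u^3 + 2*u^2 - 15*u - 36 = (u - 4)*(u^2 + 6*u + 9) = (u - 4)*(u + 3)*(u + 3)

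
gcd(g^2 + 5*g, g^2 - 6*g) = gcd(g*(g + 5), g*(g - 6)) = g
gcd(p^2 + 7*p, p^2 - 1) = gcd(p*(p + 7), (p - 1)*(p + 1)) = 1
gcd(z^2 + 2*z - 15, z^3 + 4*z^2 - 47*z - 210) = z + 5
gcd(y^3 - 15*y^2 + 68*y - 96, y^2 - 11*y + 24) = y^2 - 11*y + 24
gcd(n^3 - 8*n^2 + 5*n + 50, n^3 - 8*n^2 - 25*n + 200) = n - 5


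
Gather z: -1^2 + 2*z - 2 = 2*z - 3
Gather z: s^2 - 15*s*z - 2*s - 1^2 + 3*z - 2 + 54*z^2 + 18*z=s^2 - 2*s + 54*z^2 + z*(21 - 15*s) - 3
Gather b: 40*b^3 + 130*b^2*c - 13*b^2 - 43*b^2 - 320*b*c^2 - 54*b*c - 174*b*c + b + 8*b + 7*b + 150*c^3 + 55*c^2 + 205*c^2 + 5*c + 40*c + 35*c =40*b^3 + b^2*(130*c - 56) + b*(-320*c^2 - 228*c + 16) + 150*c^3 + 260*c^2 + 80*c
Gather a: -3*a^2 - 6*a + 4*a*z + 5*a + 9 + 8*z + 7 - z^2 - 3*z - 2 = -3*a^2 + a*(4*z - 1) - z^2 + 5*z + 14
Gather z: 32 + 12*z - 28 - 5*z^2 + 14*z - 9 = -5*z^2 + 26*z - 5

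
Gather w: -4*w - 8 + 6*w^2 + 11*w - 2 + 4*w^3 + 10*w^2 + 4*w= 4*w^3 + 16*w^2 + 11*w - 10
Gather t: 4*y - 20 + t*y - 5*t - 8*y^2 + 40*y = t*(y - 5) - 8*y^2 + 44*y - 20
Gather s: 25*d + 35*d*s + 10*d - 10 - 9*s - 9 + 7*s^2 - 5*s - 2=35*d + 7*s^2 + s*(35*d - 14) - 21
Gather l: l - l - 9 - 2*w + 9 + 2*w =0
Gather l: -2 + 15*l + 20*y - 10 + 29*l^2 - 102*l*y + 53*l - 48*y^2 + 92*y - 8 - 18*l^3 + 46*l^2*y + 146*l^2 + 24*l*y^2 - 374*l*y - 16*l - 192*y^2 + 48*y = -18*l^3 + l^2*(46*y + 175) + l*(24*y^2 - 476*y + 52) - 240*y^2 + 160*y - 20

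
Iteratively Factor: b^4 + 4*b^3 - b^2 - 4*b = (b - 1)*(b^3 + 5*b^2 + 4*b) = (b - 1)*(b + 1)*(b^2 + 4*b) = b*(b - 1)*(b + 1)*(b + 4)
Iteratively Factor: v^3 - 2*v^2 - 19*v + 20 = (v - 1)*(v^2 - v - 20) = (v - 1)*(v + 4)*(v - 5)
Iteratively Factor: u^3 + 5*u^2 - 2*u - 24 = (u + 4)*(u^2 + u - 6) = (u - 2)*(u + 4)*(u + 3)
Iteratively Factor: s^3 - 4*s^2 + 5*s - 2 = (s - 1)*(s^2 - 3*s + 2) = (s - 1)^2*(s - 2)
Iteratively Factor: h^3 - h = (h)*(h^2 - 1) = h*(h + 1)*(h - 1)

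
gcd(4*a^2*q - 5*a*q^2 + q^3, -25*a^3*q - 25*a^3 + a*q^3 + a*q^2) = 1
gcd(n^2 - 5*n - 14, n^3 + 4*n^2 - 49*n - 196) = n - 7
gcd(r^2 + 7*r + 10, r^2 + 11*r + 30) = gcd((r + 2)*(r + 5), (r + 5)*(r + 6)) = r + 5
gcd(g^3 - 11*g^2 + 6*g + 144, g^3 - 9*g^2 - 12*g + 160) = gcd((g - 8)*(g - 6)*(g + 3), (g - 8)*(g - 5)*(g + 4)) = g - 8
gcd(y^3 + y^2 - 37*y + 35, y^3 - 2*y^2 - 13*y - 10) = y - 5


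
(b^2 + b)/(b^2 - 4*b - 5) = b/(b - 5)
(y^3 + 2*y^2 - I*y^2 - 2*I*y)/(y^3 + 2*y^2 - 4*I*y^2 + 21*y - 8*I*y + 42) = y*(y - I)/(y^2 - 4*I*y + 21)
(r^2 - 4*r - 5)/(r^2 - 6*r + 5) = (r + 1)/(r - 1)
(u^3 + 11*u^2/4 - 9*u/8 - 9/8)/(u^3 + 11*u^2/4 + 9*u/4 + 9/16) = 2*(4*u^2 + 9*u - 9)/(8*u^2 + 18*u + 9)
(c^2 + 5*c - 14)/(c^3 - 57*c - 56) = (c - 2)/(c^2 - 7*c - 8)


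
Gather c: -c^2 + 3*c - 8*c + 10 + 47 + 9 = -c^2 - 5*c + 66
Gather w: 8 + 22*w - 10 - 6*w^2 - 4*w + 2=-6*w^2 + 18*w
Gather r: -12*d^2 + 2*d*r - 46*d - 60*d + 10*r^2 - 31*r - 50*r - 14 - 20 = -12*d^2 - 106*d + 10*r^2 + r*(2*d - 81) - 34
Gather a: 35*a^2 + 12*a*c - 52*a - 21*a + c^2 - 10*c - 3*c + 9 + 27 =35*a^2 + a*(12*c - 73) + c^2 - 13*c + 36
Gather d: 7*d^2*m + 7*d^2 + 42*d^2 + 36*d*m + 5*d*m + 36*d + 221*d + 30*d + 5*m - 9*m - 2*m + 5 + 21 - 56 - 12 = d^2*(7*m + 49) + d*(41*m + 287) - 6*m - 42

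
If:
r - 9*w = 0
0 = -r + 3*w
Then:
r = 0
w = 0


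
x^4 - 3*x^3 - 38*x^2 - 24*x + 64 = (x - 8)*(x - 1)*(x + 2)*(x + 4)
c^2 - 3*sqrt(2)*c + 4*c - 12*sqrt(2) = (c + 4)*(c - 3*sqrt(2))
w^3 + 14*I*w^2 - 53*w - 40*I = (w + I)*(w + 5*I)*(w + 8*I)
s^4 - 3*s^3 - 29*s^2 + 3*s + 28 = (s - 7)*(s - 1)*(s + 1)*(s + 4)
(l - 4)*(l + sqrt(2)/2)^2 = l^3 - 4*l^2 + sqrt(2)*l^2 - 4*sqrt(2)*l + l/2 - 2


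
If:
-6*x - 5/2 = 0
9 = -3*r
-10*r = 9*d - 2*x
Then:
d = 175/54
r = -3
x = -5/12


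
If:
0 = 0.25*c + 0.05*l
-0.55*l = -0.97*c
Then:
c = 0.00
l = 0.00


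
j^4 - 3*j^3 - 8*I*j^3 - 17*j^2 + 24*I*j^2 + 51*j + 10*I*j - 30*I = (j - 3)*(j - 5*I)*(j - 2*I)*(j - I)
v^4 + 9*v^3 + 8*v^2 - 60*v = v*(v - 2)*(v + 5)*(v + 6)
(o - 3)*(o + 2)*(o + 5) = o^3 + 4*o^2 - 11*o - 30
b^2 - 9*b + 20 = (b - 5)*(b - 4)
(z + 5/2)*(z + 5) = z^2 + 15*z/2 + 25/2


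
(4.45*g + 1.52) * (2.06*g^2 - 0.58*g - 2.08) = 9.167*g^3 + 0.5502*g^2 - 10.1376*g - 3.1616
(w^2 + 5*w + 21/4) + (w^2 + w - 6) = 2*w^2 + 6*w - 3/4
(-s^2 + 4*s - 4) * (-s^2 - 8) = s^4 - 4*s^3 + 12*s^2 - 32*s + 32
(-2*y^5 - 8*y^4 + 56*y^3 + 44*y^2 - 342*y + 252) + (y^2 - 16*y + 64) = -2*y^5 - 8*y^4 + 56*y^3 + 45*y^2 - 358*y + 316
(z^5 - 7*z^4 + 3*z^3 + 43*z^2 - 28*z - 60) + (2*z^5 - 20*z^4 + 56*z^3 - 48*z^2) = 3*z^5 - 27*z^4 + 59*z^3 - 5*z^2 - 28*z - 60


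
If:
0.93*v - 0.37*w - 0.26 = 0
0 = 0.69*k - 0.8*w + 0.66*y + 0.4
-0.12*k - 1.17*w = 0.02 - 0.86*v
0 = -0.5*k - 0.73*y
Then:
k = -0.53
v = 0.42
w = 0.34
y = 0.36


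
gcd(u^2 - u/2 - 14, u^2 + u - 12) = 1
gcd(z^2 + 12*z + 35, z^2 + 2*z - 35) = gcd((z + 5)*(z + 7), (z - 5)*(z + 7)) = z + 7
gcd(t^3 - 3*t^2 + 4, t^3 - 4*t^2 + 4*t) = t^2 - 4*t + 4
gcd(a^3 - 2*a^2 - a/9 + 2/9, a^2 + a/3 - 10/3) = 1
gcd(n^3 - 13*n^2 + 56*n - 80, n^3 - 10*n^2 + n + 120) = n - 5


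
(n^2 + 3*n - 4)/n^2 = 1 + 3/n - 4/n^2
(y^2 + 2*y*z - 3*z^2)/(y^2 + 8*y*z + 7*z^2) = (y^2 + 2*y*z - 3*z^2)/(y^2 + 8*y*z + 7*z^2)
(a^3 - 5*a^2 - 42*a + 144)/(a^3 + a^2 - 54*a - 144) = (a - 3)/(a + 3)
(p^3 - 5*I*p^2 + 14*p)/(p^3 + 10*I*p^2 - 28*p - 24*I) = p*(p - 7*I)/(p^2 + 8*I*p - 12)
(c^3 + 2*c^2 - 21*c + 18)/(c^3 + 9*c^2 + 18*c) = (c^2 - 4*c + 3)/(c*(c + 3))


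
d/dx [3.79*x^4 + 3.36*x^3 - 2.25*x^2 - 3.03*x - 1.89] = 15.16*x^3 + 10.08*x^2 - 4.5*x - 3.03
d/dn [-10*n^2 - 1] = -20*n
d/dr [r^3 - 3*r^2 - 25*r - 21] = 3*r^2 - 6*r - 25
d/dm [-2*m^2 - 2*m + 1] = -4*m - 2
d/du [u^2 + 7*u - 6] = 2*u + 7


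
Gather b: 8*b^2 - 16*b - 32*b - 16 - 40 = 8*b^2 - 48*b - 56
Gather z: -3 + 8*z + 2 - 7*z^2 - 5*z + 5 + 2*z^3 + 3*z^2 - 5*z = 2*z^3 - 4*z^2 - 2*z + 4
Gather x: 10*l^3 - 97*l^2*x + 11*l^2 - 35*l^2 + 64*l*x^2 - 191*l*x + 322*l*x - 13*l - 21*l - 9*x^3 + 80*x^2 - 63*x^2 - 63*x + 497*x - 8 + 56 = 10*l^3 - 24*l^2 - 34*l - 9*x^3 + x^2*(64*l + 17) + x*(-97*l^2 + 131*l + 434) + 48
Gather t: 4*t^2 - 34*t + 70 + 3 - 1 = 4*t^2 - 34*t + 72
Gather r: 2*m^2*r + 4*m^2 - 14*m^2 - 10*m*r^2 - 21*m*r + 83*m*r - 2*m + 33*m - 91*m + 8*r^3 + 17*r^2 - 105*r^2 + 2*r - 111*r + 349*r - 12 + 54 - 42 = -10*m^2 - 60*m + 8*r^3 + r^2*(-10*m - 88) + r*(2*m^2 + 62*m + 240)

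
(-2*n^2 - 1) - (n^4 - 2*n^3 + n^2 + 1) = -n^4 + 2*n^3 - 3*n^2 - 2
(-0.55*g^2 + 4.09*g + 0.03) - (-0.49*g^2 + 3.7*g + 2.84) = -0.0600000000000001*g^2 + 0.39*g - 2.81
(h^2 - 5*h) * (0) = 0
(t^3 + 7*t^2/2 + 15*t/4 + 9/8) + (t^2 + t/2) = t^3 + 9*t^2/2 + 17*t/4 + 9/8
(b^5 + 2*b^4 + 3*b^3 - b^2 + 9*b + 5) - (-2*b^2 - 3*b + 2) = b^5 + 2*b^4 + 3*b^3 + b^2 + 12*b + 3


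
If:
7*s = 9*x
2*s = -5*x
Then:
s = 0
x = 0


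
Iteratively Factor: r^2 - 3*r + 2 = (r - 2)*(r - 1)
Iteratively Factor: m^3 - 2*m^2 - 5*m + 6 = (m - 3)*(m^2 + m - 2) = (m - 3)*(m - 1)*(m + 2)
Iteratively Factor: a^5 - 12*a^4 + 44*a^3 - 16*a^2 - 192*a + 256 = (a - 2)*(a^4 - 10*a^3 + 24*a^2 + 32*a - 128) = (a - 2)*(a + 2)*(a^3 - 12*a^2 + 48*a - 64) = (a - 4)*(a - 2)*(a + 2)*(a^2 - 8*a + 16) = (a - 4)^2*(a - 2)*(a + 2)*(a - 4)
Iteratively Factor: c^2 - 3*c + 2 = (c - 1)*(c - 2)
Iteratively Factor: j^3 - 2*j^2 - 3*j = (j - 3)*(j^2 + j) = (j - 3)*(j + 1)*(j)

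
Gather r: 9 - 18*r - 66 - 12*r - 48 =-30*r - 105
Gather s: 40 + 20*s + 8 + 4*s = 24*s + 48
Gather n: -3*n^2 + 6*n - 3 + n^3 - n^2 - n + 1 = n^3 - 4*n^2 + 5*n - 2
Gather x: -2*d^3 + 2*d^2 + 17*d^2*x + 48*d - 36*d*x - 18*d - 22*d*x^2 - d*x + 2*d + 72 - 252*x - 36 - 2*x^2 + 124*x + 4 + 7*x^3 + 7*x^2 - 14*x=-2*d^3 + 2*d^2 + 32*d + 7*x^3 + x^2*(5 - 22*d) + x*(17*d^2 - 37*d - 142) + 40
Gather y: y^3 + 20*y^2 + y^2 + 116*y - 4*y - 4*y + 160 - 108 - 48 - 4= y^3 + 21*y^2 + 108*y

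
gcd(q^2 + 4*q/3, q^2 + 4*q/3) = q^2 + 4*q/3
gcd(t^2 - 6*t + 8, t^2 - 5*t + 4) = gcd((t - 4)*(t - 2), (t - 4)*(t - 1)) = t - 4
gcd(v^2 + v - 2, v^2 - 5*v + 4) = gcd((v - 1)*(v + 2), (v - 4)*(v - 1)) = v - 1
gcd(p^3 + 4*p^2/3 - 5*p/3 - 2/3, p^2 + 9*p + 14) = p + 2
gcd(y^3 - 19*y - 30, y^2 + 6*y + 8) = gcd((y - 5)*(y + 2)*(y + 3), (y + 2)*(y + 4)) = y + 2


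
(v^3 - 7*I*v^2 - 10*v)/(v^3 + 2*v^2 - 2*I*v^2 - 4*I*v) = (v - 5*I)/(v + 2)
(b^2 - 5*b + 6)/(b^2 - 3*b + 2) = (b - 3)/(b - 1)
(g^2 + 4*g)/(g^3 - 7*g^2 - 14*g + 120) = g/(g^2 - 11*g + 30)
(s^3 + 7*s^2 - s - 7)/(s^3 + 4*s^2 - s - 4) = (s + 7)/(s + 4)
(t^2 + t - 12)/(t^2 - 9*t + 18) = (t + 4)/(t - 6)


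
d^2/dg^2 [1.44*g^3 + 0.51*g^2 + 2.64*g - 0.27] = 8.64*g + 1.02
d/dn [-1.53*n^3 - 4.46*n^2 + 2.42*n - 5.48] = -4.59*n^2 - 8.92*n + 2.42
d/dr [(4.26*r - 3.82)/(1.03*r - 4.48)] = (67.872896 - 15.604706*r)/(1.03*r - 4.48)^3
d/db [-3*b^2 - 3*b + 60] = -6*b - 3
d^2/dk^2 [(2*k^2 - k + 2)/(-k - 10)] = -424/(k^3 + 30*k^2 + 300*k + 1000)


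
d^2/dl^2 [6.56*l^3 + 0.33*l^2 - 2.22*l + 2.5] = 39.36*l + 0.66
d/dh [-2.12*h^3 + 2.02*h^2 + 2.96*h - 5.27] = -6.36*h^2 + 4.04*h + 2.96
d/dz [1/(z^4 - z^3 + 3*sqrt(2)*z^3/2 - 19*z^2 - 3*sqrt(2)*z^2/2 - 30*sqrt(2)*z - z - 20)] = 2*(-8*z^3 - 9*sqrt(2)*z^2 + 6*z^2 + 6*sqrt(2)*z + 76*z + 2 + 60*sqrt(2))/(-2*z^4 - 3*sqrt(2)*z^3 + 2*z^3 + 3*sqrt(2)*z^2 + 38*z^2 + 2*z + 60*sqrt(2)*z + 40)^2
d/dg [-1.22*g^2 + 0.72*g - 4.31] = 0.72 - 2.44*g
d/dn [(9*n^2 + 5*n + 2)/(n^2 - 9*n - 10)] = 2*(-43*n^2 - 92*n - 16)/(n^4 - 18*n^3 + 61*n^2 + 180*n + 100)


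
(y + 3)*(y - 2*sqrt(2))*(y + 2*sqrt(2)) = y^3 + 3*y^2 - 8*y - 24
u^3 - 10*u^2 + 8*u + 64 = (u - 8)*(u - 4)*(u + 2)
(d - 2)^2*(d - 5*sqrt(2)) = d^3 - 5*sqrt(2)*d^2 - 4*d^2 + 4*d + 20*sqrt(2)*d - 20*sqrt(2)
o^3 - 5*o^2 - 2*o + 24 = (o - 4)*(o - 3)*(o + 2)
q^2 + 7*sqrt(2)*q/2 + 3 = (q + sqrt(2)/2)*(q + 3*sqrt(2))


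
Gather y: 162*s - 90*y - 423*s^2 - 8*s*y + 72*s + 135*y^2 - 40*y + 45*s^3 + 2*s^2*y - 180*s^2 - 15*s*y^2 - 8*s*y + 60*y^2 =45*s^3 - 603*s^2 + 234*s + y^2*(195 - 15*s) + y*(2*s^2 - 16*s - 130)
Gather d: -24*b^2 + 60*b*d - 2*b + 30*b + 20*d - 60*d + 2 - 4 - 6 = -24*b^2 + 28*b + d*(60*b - 40) - 8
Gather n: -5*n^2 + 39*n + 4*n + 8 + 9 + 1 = -5*n^2 + 43*n + 18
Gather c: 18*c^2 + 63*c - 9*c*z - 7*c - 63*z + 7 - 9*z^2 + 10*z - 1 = 18*c^2 + c*(56 - 9*z) - 9*z^2 - 53*z + 6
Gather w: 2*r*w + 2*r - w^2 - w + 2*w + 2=2*r - w^2 + w*(2*r + 1) + 2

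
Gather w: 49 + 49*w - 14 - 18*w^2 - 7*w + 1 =-18*w^2 + 42*w + 36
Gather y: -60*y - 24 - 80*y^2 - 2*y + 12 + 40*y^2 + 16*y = -40*y^2 - 46*y - 12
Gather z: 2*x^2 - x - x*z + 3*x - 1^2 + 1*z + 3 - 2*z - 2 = 2*x^2 + 2*x + z*(-x - 1)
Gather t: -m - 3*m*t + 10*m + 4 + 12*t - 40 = 9*m + t*(12 - 3*m) - 36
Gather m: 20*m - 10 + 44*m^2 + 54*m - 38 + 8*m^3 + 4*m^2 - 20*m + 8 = 8*m^3 + 48*m^2 + 54*m - 40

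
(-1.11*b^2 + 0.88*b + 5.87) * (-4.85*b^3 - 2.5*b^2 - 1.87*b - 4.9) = 5.3835*b^5 - 1.493*b^4 - 28.5938*b^3 - 10.8816*b^2 - 15.2889*b - 28.763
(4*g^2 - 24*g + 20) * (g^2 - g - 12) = 4*g^4 - 28*g^3 - 4*g^2 + 268*g - 240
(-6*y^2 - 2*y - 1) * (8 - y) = 6*y^3 - 46*y^2 - 15*y - 8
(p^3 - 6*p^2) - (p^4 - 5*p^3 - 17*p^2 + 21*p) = -p^4 + 6*p^3 + 11*p^2 - 21*p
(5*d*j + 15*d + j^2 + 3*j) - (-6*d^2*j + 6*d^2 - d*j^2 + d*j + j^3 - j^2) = 6*d^2*j - 6*d^2 + d*j^2 + 4*d*j + 15*d - j^3 + 2*j^2 + 3*j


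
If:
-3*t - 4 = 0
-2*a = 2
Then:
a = -1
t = -4/3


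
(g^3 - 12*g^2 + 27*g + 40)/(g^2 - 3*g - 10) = (g^2 - 7*g - 8)/(g + 2)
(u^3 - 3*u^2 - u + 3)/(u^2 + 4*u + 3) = (u^2 - 4*u + 3)/(u + 3)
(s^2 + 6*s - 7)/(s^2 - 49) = (s - 1)/(s - 7)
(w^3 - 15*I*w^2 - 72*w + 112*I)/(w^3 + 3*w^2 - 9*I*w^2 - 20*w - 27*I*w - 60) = (w^2 - 11*I*w - 28)/(w^2 + w*(3 - 5*I) - 15*I)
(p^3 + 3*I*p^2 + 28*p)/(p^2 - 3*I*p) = (p^2 + 3*I*p + 28)/(p - 3*I)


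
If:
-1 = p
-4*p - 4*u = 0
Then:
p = -1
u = 1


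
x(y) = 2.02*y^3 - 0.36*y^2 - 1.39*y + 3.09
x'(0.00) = -1.39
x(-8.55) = -1273.90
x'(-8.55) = 447.77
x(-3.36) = -72.93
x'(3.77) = 82.03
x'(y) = 6.06*y^2 - 0.72*y - 1.39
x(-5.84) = -403.41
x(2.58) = 31.80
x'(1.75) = 15.91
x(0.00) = 3.09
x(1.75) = 10.38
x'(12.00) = 862.61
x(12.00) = 3425.13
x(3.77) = 100.97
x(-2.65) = -33.35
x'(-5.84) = 209.49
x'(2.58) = 37.09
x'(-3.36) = 69.44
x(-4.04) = -130.37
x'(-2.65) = 43.07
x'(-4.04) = 100.43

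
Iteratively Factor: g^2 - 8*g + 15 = (g - 5)*(g - 3)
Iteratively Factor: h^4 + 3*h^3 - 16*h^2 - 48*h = (h)*(h^3 + 3*h^2 - 16*h - 48) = h*(h + 3)*(h^2 - 16) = h*(h + 3)*(h + 4)*(h - 4)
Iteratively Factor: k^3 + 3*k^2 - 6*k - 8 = (k - 2)*(k^2 + 5*k + 4) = (k - 2)*(k + 4)*(k + 1)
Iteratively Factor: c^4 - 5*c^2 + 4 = (c + 1)*(c^3 - c^2 - 4*c + 4) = (c + 1)*(c + 2)*(c^2 - 3*c + 2) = (c - 2)*(c + 1)*(c + 2)*(c - 1)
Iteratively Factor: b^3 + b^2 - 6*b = (b - 2)*(b^2 + 3*b) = (b - 2)*(b + 3)*(b)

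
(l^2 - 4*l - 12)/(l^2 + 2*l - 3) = (l^2 - 4*l - 12)/(l^2 + 2*l - 3)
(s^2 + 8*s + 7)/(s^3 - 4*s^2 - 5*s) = (s + 7)/(s*(s - 5))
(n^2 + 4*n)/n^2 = (n + 4)/n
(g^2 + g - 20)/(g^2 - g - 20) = (-g^2 - g + 20)/(-g^2 + g + 20)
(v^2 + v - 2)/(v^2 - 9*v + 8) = (v + 2)/(v - 8)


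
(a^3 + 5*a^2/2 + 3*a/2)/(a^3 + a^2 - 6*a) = (a^2 + 5*a/2 + 3/2)/(a^2 + a - 6)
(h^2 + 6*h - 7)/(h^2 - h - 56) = (h - 1)/(h - 8)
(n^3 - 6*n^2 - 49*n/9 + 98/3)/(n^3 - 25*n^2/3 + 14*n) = (n + 7/3)/n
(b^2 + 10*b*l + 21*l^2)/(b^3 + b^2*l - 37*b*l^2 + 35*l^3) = (b + 3*l)/(b^2 - 6*b*l + 5*l^2)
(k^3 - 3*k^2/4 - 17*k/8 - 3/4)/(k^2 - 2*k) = k + 5/4 + 3/(8*k)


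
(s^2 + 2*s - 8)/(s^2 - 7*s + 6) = (s^2 + 2*s - 8)/(s^2 - 7*s + 6)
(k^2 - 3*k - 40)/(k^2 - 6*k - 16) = (k + 5)/(k + 2)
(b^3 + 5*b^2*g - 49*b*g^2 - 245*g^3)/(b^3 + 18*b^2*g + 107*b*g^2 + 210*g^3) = (b - 7*g)/(b + 6*g)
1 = 1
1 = 1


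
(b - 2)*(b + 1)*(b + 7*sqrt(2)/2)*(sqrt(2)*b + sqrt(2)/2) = sqrt(2)*b^4 - sqrt(2)*b^3/2 + 7*b^3 - 5*sqrt(2)*b^2/2 - 7*b^2/2 - 35*b/2 - sqrt(2)*b - 7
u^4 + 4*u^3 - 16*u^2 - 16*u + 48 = (u - 2)^2*(u + 2)*(u + 6)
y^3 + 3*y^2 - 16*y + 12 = (y - 2)*(y - 1)*(y + 6)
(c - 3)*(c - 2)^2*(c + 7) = c^4 - 33*c^2 + 100*c - 84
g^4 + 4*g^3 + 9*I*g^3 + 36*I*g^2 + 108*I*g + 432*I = (g + 4)*(g - 3*I)*(g + 6*I)^2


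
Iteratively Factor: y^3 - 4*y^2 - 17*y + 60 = (y - 5)*(y^2 + y - 12) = (y - 5)*(y + 4)*(y - 3)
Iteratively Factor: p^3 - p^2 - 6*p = (p + 2)*(p^2 - 3*p) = p*(p + 2)*(p - 3)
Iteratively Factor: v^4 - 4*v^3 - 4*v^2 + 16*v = (v - 4)*(v^3 - 4*v) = (v - 4)*(v - 2)*(v^2 + 2*v) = v*(v - 4)*(v - 2)*(v + 2)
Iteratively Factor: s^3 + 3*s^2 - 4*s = (s - 1)*(s^2 + 4*s) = (s - 1)*(s + 4)*(s)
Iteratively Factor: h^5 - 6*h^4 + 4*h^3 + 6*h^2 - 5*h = (h - 1)*(h^4 - 5*h^3 - h^2 + 5*h) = (h - 1)^2*(h^3 - 4*h^2 - 5*h) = h*(h - 1)^2*(h^2 - 4*h - 5) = h*(h - 1)^2*(h + 1)*(h - 5)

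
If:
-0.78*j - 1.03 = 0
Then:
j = -1.32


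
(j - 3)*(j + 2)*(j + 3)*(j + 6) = j^4 + 8*j^3 + 3*j^2 - 72*j - 108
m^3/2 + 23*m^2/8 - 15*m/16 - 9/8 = (m/2 + 1/4)*(m - 3/4)*(m + 6)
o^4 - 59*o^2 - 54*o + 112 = (o - 8)*(o - 1)*(o + 2)*(o + 7)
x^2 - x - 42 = (x - 7)*(x + 6)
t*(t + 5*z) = t^2 + 5*t*z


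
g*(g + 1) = g^2 + g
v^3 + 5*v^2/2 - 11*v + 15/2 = (v - 3/2)*(v - 1)*(v + 5)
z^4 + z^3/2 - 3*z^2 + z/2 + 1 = (z - 1)^2*(z + 1/2)*(z + 2)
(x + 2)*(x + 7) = x^2 + 9*x + 14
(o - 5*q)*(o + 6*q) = o^2 + o*q - 30*q^2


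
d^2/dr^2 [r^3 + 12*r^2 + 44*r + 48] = 6*r + 24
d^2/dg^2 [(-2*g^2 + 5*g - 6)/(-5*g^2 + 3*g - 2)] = 2*(-95*g^3 + 390*g^2 - 120*g - 28)/(125*g^6 - 225*g^5 + 285*g^4 - 207*g^3 + 114*g^2 - 36*g + 8)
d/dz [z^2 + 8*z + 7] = 2*z + 8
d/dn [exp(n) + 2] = exp(n)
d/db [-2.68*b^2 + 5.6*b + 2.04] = 5.6 - 5.36*b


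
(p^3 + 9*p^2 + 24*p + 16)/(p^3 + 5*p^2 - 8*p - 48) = (p + 1)/(p - 3)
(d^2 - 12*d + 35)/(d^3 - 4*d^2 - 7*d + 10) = (d - 7)/(d^2 + d - 2)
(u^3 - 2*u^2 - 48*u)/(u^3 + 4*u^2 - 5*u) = (u^2 - 2*u - 48)/(u^2 + 4*u - 5)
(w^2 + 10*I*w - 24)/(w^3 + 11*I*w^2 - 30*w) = (w + 4*I)/(w*(w + 5*I))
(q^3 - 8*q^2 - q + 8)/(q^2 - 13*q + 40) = (q^2 - 1)/(q - 5)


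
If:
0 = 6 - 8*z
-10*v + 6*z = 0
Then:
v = 9/20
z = 3/4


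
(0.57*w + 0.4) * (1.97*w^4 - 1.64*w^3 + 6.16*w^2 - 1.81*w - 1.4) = 1.1229*w^5 - 0.1468*w^4 + 2.8552*w^3 + 1.4323*w^2 - 1.522*w - 0.56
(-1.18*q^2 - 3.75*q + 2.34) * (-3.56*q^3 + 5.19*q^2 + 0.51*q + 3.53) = 4.2008*q^5 + 7.2258*q^4 - 28.3947*q^3 + 6.0667*q^2 - 12.0441*q + 8.2602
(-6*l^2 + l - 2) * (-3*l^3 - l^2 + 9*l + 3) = 18*l^5 + 3*l^4 - 49*l^3 - 7*l^2 - 15*l - 6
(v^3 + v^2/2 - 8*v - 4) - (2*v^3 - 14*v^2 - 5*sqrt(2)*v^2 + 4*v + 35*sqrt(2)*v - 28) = -v^3 + 5*sqrt(2)*v^2 + 29*v^2/2 - 35*sqrt(2)*v - 12*v + 24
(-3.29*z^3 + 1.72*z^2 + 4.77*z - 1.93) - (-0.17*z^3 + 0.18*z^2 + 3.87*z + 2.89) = -3.12*z^3 + 1.54*z^2 + 0.899999999999999*z - 4.82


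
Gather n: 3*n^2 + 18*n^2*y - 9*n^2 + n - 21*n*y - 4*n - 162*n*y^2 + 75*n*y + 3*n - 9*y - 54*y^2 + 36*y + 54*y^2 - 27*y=n^2*(18*y - 6) + n*(-162*y^2 + 54*y)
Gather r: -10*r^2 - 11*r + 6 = -10*r^2 - 11*r + 6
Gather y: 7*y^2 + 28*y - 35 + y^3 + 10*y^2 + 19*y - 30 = y^3 + 17*y^2 + 47*y - 65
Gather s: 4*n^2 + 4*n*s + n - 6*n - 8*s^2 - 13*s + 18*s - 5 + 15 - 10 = 4*n^2 - 5*n - 8*s^2 + s*(4*n + 5)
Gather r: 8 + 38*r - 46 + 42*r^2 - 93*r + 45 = 42*r^2 - 55*r + 7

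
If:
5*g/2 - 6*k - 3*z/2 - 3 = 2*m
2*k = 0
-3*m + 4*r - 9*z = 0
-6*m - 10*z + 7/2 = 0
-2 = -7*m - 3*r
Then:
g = 2869/2080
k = 0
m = -29/416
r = 345/416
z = 163/416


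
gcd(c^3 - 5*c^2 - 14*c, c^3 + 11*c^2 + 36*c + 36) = c + 2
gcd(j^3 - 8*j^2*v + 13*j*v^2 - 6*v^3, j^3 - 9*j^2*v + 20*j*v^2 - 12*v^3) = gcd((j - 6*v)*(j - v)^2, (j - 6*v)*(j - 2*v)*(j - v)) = j^2 - 7*j*v + 6*v^2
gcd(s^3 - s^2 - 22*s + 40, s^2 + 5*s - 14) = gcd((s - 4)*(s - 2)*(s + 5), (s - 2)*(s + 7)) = s - 2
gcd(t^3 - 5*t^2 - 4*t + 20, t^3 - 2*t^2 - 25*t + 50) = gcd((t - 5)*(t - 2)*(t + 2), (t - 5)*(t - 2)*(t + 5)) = t^2 - 7*t + 10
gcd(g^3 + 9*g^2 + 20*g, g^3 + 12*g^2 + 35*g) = g^2 + 5*g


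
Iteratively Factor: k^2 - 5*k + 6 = (k - 3)*(k - 2)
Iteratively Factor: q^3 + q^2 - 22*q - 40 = (q + 2)*(q^2 - q - 20) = (q - 5)*(q + 2)*(q + 4)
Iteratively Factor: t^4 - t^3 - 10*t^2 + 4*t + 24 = (t - 2)*(t^3 + t^2 - 8*t - 12) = (t - 3)*(t - 2)*(t^2 + 4*t + 4) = (t - 3)*(t - 2)*(t + 2)*(t + 2)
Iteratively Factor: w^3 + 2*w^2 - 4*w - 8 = (w + 2)*(w^2 - 4) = (w + 2)^2*(w - 2)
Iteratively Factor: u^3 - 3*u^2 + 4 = (u - 2)*(u^2 - u - 2) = (u - 2)*(u + 1)*(u - 2)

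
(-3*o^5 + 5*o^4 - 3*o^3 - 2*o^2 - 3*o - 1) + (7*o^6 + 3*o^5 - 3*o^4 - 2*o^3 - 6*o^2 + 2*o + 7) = 7*o^6 + 2*o^4 - 5*o^3 - 8*o^2 - o + 6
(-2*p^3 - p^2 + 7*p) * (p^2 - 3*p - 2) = -2*p^5 + 5*p^4 + 14*p^3 - 19*p^2 - 14*p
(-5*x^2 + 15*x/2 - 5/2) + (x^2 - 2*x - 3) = -4*x^2 + 11*x/2 - 11/2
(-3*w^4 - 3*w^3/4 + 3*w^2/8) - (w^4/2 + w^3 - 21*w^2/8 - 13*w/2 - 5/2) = -7*w^4/2 - 7*w^3/4 + 3*w^2 + 13*w/2 + 5/2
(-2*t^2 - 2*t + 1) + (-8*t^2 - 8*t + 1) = -10*t^2 - 10*t + 2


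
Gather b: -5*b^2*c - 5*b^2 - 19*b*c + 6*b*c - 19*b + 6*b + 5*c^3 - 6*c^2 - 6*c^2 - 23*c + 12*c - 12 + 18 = b^2*(-5*c - 5) + b*(-13*c - 13) + 5*c^3 - 12*c^2 - 11*c + 6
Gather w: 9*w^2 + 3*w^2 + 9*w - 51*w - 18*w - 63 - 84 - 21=12*w^2 - 60*w - 168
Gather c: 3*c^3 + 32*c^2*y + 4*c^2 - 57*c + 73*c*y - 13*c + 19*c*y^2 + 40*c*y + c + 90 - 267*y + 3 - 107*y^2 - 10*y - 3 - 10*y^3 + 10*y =3*c^3 + c^2*(32*y + 4) + c*(19*y^2 + 113*y - 69) - 10*y^3 - 107*y^2 - 267*y + 90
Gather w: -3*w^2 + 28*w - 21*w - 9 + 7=-3*w^2 + 7*w - 2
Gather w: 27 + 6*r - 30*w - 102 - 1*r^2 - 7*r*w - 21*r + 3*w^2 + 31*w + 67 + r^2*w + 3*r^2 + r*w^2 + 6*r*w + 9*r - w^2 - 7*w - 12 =2*r^2 - 6*r + w^2*(r + 2) + w*(r^2 - r - 6) - 20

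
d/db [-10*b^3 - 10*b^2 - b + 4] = -30*b^2 - 20*b - 1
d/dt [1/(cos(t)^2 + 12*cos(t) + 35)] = 2*(cos(t) + 6)*sin(t)/(cos(t)^2 + 12*cos(t) + 35)^2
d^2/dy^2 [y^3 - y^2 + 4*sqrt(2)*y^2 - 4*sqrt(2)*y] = 6*y - 2 + 8*sqrt(2)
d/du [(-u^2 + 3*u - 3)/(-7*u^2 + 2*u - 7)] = (19*u^2 - 28*u - 15)/(49*u^4 - 28*u^3 + 102*u^2 - 28*u + 49)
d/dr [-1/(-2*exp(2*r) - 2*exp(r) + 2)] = (-exp(r) - 1/2)*exp(r)/(exp(2*r) + exp(r) - 1)^2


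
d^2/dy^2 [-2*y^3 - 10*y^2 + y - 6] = -12*y - 20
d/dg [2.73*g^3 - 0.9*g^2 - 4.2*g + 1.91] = 8.19*g^2 - 1.8*g - 4.2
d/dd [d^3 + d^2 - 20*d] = 3*d^2 + 2*d - 20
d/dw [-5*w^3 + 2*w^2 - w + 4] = -15*w^2 + 4*w - 1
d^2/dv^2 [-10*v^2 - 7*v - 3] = -20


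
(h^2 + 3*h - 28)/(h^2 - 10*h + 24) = (h + 7)/(h - 6)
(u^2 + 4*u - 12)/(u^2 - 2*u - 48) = (u - 2)/(u - 8)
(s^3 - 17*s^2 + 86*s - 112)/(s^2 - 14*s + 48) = (s^2 - 9*s + 14)/(s - 6)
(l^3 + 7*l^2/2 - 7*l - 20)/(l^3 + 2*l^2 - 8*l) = (l^2 - l/2 - 5)/(l*(l - 2))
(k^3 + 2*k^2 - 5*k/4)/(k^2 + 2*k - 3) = k*(4*k^2 + 8*k - 5)/(4*(k^2 + 2*k - 3))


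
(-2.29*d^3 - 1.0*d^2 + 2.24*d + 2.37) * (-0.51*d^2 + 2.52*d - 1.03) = 1.1679*d^5 - 5.2608*d^4 - 1.3037*d^3 + 5.4661*d^2 + 3.6652*d - 2.4411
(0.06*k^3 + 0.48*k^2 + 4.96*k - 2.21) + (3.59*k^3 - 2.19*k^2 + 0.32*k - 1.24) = 3.65*k^3 - 1.71*k^2 + 5.28*k - 3.45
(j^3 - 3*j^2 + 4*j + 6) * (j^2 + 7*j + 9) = j^5 + 4*j^4 - 8*j^3 + 7*j^2 + 78*j + 54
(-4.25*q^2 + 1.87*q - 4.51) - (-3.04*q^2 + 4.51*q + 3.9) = -1.21*q^2 - 2.64*q - 8.41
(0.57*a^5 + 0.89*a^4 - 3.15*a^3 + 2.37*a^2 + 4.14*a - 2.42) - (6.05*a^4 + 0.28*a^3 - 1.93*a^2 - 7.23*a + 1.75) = 0.57*a^5 - 5.16*a^4 - 3.43*a^3 + 4.3*a^2 + 11.37*a - 4.17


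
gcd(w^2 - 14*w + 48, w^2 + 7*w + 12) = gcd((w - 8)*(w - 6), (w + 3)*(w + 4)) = 1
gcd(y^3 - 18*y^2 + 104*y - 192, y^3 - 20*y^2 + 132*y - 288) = y^2 - 14*y + 48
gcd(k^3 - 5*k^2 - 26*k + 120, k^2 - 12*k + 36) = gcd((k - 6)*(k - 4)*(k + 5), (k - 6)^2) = k - 6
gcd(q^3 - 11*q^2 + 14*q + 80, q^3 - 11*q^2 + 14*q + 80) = q^3 - 11*q^2 + 14*q + 80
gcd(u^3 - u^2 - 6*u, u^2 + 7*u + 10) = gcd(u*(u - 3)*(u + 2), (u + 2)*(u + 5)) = u + 2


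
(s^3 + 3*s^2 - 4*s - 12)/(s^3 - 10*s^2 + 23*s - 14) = (s^2 + 5*s + 6)/(s^2 - 8*s + 7)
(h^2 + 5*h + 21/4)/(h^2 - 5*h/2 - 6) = (h + 7/2)/(h - 4)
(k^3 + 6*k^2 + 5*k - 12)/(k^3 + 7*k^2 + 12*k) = (k - 1)/k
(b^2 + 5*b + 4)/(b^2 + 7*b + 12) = (b + 1)/(b + 3)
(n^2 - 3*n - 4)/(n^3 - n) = (n - 4)/(n*(n - 1))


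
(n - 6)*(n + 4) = n^2 - 2*n - 24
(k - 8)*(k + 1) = k^2 - 7*k - 8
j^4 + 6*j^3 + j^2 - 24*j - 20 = (j - 2)*(j + 1)*(j + 2)*(j + 5)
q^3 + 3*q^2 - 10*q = q*(q - 2)*(q + 5)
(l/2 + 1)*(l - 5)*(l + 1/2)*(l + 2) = l^4/2 - l^3/4 - 33*l^2/4 - 14*l - 5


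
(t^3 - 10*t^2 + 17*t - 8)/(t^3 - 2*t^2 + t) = (t - 8)/t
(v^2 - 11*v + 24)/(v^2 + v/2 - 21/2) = 2*(v - 8)/(2*v + 7)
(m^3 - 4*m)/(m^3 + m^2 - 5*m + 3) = m*(m^2 - 4)/(m^3 + m^2 - 5*m + 3)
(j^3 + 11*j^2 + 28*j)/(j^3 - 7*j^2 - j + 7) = j*(j^2 + 11*j + 28)/(j^3 - 7*j^2 - j + 7)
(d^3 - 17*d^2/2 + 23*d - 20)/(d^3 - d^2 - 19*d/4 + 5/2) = 2*(d^2 - 6*d + 8)/(2*d^2 + 3*d - 2)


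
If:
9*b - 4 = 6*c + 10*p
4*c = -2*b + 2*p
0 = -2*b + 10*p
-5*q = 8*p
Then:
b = 20/47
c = -8/47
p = 4/47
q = -32/235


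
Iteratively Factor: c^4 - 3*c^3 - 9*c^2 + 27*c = (c - 3)*(c^3 - 9*c) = (c - 3)^2*(c^2 + 3*c) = (c - 3)^2*(c + 3)*(c)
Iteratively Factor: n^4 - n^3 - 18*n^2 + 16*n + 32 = (n - 4)*(n^3 + 3*n^2 - 6*n - 8) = (n - 4)*(n - 2)*(n^2 + 5*n + 4) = (n - 4)*(n - 2)*(n + 1)*(n + 4)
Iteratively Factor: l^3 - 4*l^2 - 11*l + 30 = (l - 2)*(l^2 - 2*l - 15) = (l - 5)*(l - 2)*(l + 3)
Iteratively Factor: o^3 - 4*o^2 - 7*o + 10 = (o - 1)*(o^2 - 3*o - 10) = (o - 1)*(o + 2)*(o - 5)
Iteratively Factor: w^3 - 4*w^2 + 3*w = (w - 3)*(w^2 - w) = (w - 3)*(w - 1)*(w)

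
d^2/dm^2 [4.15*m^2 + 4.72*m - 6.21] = 8.30000000000000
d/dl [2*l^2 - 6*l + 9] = 4*l - 6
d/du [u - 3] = 1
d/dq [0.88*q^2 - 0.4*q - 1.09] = 1.76*q - 0.4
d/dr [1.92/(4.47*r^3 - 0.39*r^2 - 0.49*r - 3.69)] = (-25.7472*r^2 + 1.4976*r + 0.9408)/(-4.47*r^3 + 0.39*r^2 + 0.49*r + 3.69)^2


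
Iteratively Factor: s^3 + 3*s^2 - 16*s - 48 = (s + 4)*(s^2 - s - 12) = (s + 3)*(s + 4)*(s - 4)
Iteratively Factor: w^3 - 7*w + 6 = (w - 2)*(w^2 + 2*w - 3) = (w - 2)*(w + 3)*(w - 1)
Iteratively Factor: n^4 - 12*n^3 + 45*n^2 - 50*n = (n)*(n^3 - 12*n^2 + 45*n - 50) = n*(n - 2)*(n^2 - 10*n + 25) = n*(n - 5)*(n - 2)*(n - 5)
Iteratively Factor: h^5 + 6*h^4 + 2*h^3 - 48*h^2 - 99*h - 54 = (h + 1)*(h^4 + 5*h^3 - 3*h^2 - 45*h - 54) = (h + 1)*(h + 3)*(h^3 + 2*h^2 - 9*h - 18) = (h - 3)*(h + 1)*(h + 3)*(h^2 + 5*h + 6) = (h - 3)*(h + 1)*(h + 3)^2*(h + 2)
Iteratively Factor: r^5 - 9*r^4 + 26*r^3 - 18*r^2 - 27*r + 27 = (r - 1)*(r^4 - 8*r^3 + 18*r^2 - 27) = (r - 3)*(r - 1)*(r^3 - 5*r^2 + 3*r + 9) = (r - 3)^2*(r - 1)*(r^2 - 2*r - 3) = (r - 3)^3*(r - 1)*(r + 1)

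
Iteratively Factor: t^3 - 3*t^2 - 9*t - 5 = (t + 1)*(t^2 - 4*t - 5) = (t + 1)^2*(t - 5)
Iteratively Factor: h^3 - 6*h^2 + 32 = (h - 4)*(h^2 - 2*h - 8) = (h - 4)*(h + 2)*(h - 4)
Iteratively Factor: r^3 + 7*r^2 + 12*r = (r)*(r^2 + 7*r + 12) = r*(r + 4)*(r + 3)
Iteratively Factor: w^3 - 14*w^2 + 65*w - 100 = (w - 4)*(w^2 - 10*w + 25) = (w - 5)*(w - 4)*(w - 5)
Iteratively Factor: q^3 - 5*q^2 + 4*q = (q)*(q^2 - 5*q + 4) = q*(q - 1)*(q - 4)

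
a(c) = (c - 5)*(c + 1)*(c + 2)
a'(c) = (c - 5)*(c + 1) + (c - 5)*(c + 2) + (c + 1)*(c + 2)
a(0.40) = -15.46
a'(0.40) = -14.12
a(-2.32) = -3.09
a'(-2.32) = 12.43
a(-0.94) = -0.38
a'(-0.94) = -6.59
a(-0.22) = -7.25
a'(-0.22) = -11.97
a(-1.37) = 1.48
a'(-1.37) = -1.89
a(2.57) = -39.65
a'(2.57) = -3.47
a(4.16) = -26.70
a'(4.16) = 22.28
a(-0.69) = -2.31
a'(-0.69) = -8.81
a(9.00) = 440.00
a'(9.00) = 194.00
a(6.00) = 56.00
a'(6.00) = 71.00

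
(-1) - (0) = -1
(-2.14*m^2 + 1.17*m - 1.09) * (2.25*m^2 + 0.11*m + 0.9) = -4.815*m^4 + 2.3971*m^3 - 4.2498*m^2 + 0.9331*m - 0.981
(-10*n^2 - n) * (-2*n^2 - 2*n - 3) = 20*n^4 + 22*n^3 + 32*n^2 + 3*n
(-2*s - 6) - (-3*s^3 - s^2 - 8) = 3*s^3 + s^2 - 2*s + 2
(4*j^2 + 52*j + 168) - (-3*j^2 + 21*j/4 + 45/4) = 7*j^2 + 187*j/4 + 627/4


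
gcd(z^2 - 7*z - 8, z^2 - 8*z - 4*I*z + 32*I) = z - 8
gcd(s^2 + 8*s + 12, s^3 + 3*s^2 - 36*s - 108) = s + 6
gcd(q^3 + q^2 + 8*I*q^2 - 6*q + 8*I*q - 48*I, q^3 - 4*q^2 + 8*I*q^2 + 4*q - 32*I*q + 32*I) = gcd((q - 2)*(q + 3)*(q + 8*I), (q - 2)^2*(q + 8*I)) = q^2 + q*(-2 + 8*I) - 16*I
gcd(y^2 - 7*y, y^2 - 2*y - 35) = y - 7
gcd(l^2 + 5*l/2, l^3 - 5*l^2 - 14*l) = l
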